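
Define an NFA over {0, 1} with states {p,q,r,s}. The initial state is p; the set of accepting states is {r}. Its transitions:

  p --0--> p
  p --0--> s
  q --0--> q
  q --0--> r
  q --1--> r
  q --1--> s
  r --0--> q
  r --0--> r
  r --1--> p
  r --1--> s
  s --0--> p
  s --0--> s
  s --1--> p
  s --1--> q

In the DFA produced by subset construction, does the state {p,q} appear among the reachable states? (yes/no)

Start state of the DFA: {p}.
{p} --0--> {p,s}  [new]
{p} --1--> ∅  [new]
{p,s} --0--> {p,s}  [seen]
{p,s} --1--> {p,q}  [new]
∅ --0--> ∅  [seen]
∅ --1--> ∅  [seen]
{p,q} --0--> {p,q,r,s}  [new]
{p,q} --1--> {r,s}  [new]
{p,q,r,s} --0--> {p,q,r,s}  [seen]
{p,q,r,s} --1--> {p,q,r,s}  [seen]
{r,s} --0--> {p,q,r,s}  [seen]
{r,s} --1--> {p,q,s}  [new]
{p,q,s} --0--> {p,q,r,s}  [seen]
{p,q,s} --1--> {p,q,r,s}  [seen]
Reachable DFA states: {p}, {p,s}, ∅, {p,q}, {p,q,r,s}, {r,s}, {p,q,s}.
{p,q} is among them.

yes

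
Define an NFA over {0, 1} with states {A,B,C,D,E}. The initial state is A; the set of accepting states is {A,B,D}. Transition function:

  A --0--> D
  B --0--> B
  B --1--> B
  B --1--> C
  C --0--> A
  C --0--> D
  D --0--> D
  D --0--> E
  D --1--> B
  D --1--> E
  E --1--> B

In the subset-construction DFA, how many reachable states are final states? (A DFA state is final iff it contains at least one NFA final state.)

Start state of the DFA: {A}.
{A} --0--> {D}  [new]
{A} --1--> ∅  [new]
{D} --0--> {D,E}  [new]
{D} --1--> {B,E}  [new]
∅ --0--> ∅  [seen]
∅ --1--> ∅  [seen]
{D,E} --0--> {D,E}  [seen]
{D,E} --1--> {B,E}  [seen]
{B,E} --0--> {B}  [new]
{B,E} --1--> {B,C}  [new]
{B} --0--> {B}  [seen]
{B} --1--> {B,C}  [seen]
{B,C} --0--> {A,B,D}  [new]
{B,C} --1--> {B,C}  [seen]
{A,B,D} --0--> {B,D,E}  [new]
{A,B,D} --1--> {B,C,E}  [new]
{B,D,E} --0--> {B,D,E}  [seen]
{B,D,E} --1--> {B,C,E}  [seen]
{B,C,E} --0--> {A,B,D}  [seen]
{B,C,E} --1--> {B,C}  [seen]
Reachable DFA states: {A}, {D}, ∅, {D,E}, {B,E}, {B}, {B,C}, {A,B,D}, {B,D,E}, {B,C,E}.
Accepting DFA states (contain an NFA accepting state): {A}, {D}, {D,E}, {B,E}, {B}, {B,C}, {A,B,D}, {B,D,E}, {B,C,E}.

9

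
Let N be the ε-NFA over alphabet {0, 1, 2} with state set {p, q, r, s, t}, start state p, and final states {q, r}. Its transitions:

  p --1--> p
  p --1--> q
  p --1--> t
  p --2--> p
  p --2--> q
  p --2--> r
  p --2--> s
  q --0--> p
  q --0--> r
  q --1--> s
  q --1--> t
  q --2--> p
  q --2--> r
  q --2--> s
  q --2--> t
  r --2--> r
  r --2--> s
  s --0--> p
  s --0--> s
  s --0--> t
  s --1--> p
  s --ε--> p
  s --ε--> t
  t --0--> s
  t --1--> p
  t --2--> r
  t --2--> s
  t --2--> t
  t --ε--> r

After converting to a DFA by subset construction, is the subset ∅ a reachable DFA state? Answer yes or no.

yes

Start state of the DFA: {p} (ε-closure of the NFA start).
{p} --0--> ∅  [new]
{p} --1--> {p, q, r, t}  [new]
{p} --2--> {p, q, r, s, t}  [new]
∅ --0--> ∅  [seen]
∅ --1--> ∅  [seen]
∅ --2--> ∅  [seen]
{p, q, r, t} --0--> {p, r, s, t}  [new]
{p, q, r, t} --1--> {p, q, r, s, t}  [seen]
{p, q, r, t} --2--> {p, q, r, s, t}  [seen]
{p, q, r, s, t} --0--> {p, r, s, t}  [seen]
{p, q, r, s, t} --1--> {p, q, r, s, t}  [seen]
{p, q, r, s, t} --2--> {p, q, r, s, t}  [seen]
{p, r, s, t} --0--> {p, r, s, t}  [seen]
{p, r, s, t} --1--> {p, q, r, t}  [seen]
{p, r, s, t} --2--> {p, q, r, s, t}  [seen]
Reachable DFA states: {p}, ∅, {p, q, r, t}, {p, q, r, s, t}, {p, r, s, t}.
∅ is among them.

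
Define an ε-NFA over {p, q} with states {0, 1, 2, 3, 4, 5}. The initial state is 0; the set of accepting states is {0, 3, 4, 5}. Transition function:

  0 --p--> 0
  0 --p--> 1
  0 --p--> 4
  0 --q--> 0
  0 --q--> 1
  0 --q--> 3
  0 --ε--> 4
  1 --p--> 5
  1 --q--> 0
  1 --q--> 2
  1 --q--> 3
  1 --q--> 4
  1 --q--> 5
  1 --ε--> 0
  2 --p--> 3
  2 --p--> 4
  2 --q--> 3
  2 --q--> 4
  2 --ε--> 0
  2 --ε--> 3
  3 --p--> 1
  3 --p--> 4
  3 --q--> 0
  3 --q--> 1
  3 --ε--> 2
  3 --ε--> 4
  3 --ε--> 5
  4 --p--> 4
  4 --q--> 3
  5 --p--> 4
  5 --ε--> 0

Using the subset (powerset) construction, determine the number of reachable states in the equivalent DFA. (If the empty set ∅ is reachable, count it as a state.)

4

Start state of the DFA: {0, 4} (ε-closure of the NFA start).
{0, 4} --p--> {0, 1, 4}  [new]
{0, 4} --q--> {0, 1, 2, 3, 4, 5}  [new]
{0, 1, 4} --p--> {0, 1, 4, 5}  [new]
{0, 1, 4} --q--> {0, 1, 2, 3, 4, 5}  [seen]
{0, 1, 2, 3, 4, 5} --p--> {0, 1, 2, 3, 4, 5}  [seen]
{0, 1, 2, 3, 4, 5} --q--> {0, 1, 2, 3, 4, 5}  [seen]
{0, 1, 4, 5} --p--> {0, 1, 4, 5}  [seen]
{0, 1, 4, 5} --q--> {0, 1, 2, 3, 4, 5}  [seen]
Reachable DFA states: {0, 4}, {0, 1, 4}, {0, 1, 2, 3, 4, 5}, {0, 1, 4, 5}.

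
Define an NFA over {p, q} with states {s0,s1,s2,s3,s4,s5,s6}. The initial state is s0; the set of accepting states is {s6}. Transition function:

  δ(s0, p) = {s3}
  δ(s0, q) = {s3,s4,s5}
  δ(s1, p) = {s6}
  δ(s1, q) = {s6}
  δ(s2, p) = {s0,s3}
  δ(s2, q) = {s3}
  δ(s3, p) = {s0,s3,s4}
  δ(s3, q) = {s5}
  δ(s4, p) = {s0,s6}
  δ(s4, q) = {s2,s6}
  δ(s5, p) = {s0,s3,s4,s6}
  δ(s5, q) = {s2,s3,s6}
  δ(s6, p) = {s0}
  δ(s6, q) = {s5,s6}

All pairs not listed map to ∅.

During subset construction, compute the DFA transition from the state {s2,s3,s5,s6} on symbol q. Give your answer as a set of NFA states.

δ(s2,q) = {s3}; δ(s3,q) = {s5}; δ(s5,q) = {s2,s3,s6}; δ(s6,q) = {s5,s6}.
Union: {s2,s3,s5,s6}.

{s2,s3,s5,s6}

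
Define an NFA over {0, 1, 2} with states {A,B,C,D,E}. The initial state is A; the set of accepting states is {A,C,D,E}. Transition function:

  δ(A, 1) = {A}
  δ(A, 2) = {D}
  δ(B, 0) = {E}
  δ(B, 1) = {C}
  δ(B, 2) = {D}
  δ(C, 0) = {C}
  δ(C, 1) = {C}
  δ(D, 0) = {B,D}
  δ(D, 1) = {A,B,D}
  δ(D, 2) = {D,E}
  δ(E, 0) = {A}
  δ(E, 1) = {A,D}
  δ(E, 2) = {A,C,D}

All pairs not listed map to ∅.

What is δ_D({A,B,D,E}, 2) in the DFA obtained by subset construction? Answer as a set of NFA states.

δ(A,2) = {D}; δ(B,2) = {D}; δ(D,2) = {D,E}; δ(E,2) = {A,C,D}.
Union: {A,C,D,E}.

{A,C,D,E}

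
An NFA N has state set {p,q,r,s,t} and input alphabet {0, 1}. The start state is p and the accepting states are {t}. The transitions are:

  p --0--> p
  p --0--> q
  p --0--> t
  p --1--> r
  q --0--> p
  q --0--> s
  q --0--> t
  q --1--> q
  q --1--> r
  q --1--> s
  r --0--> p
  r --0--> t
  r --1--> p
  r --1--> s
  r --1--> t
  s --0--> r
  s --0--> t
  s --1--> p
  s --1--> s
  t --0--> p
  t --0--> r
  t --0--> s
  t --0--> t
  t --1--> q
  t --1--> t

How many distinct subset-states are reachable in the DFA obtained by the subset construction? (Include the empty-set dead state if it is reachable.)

Start state of the DFA: {p}.
{p} --0--> {p,q,t}  [new]
{p} --1--> {r}  [new]
{p,q,t} --0--> {p,q,r,s,t}  [new]
{p,q,t} --1--> {q,r,s,t}  [new]
{r} --0--> {p,t}  [new]
{r} --1--> {p,s,t}  [new]
{p,q,r,s,t} --0--> {p,q,r,s,t}  [seen]
{p,q,r,s,t} --1--> {p,q,r,s,t}  [seen]
{q,r,s,t} --0--> {p,r,s,t}  [new]
{q,r,s,t} --1--> {p,q,r,s,t}  [seen]
{p,t} --0--> {p,q,r,s,t}  [seen]
{p,t} --1--> {q,r,t}  [new]
{p,s,t} --0--> {p,q,r,s,t}  [seen]
{p,s,t} --1--> {p,q,r,s,t}  [seen]
{p,r,s,t} --0--> {p,q,r,s,t}  [seen]
{p,r,s,t} --1--> {p,q,r,s,t}  [seen]
{q,r,t} --0--> {p,r,s,t}  [seen]
{q,r,t} --1--> {p,q,r,s,t}  [seen]
Reachable DFA states: {p}, {p,q,t}, {r}, {p,q,r,s,t}, {q,r,s,t}, {p,t}, {p,s,t}, {p,r,s,t}, {q,r,t}.

9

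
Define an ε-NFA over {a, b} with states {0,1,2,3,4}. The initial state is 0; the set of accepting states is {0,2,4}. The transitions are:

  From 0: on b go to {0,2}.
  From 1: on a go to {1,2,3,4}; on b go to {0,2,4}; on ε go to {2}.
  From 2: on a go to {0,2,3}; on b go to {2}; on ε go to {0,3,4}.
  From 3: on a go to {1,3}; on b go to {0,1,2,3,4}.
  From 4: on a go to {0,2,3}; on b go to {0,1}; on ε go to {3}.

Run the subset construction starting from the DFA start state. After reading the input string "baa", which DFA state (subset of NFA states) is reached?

Start: {0}.
δ(0,b) = {0,2}.
Union: {0,2}.
ε-closure gives {0,2,3,4}.
After b: {0,2,3,4}.
δ(0,a) = ∅; δ(2,a) = {0,2,3}; δ(3,a) = {1,3}; δ(4,a) = {0,2,3}.
Union: {0,1,2,3}.
ε-closure gives {0,1,2,3,4}.
After a: {0,1,2,3,4}.
δ(0,a) = ∅; δ(1,a) = {1,2,3,4}; δ(2,a) = {0,2,3}; δ(3,a) = {1,3}; δ(4,a) = {0,2,3}.
Union: {0,1,2,3,4}.
After a: {0,1,2,3,4}.

{0,1,2,3,4}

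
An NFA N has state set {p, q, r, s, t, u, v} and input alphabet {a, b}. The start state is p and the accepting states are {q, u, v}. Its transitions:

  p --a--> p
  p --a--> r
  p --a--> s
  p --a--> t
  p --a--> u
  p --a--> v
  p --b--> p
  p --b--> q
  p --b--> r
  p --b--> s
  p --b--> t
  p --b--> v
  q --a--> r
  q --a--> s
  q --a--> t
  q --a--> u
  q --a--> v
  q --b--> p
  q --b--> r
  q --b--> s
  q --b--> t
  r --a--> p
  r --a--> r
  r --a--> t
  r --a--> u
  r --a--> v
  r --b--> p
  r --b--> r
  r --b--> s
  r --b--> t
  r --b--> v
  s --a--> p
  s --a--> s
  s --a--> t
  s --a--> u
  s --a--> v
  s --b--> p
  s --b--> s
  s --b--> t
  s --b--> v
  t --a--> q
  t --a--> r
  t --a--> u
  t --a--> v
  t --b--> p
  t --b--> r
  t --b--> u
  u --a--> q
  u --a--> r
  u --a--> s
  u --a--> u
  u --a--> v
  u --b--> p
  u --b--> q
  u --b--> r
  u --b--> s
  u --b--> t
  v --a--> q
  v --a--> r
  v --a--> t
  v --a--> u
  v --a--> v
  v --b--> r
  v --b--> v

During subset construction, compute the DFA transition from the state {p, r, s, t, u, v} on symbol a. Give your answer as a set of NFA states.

δ(p,a) = {p, r, s, t, u, v}; δ(r,a) = {p, r, t, u, v}; δ(s,a) = {p, s, t, u, v}; δ(t,a) = {q, r, u, v}; δ(u,a) = {q, r, s, u, v}; δ(v,a) = {q, r, t, u, v}.
Union: {p, q, r, s, t, u, v}.

{p, q, r, s, t, u, v}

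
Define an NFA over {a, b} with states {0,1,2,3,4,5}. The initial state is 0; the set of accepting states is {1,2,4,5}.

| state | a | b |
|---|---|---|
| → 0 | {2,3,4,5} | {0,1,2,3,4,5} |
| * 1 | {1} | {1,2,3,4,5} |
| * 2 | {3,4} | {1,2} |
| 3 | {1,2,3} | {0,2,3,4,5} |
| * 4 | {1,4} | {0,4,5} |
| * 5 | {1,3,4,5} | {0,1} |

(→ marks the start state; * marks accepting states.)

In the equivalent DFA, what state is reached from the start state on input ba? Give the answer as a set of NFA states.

{1,2,3,4,5}

Start: {0}.
δ(0,b) = {0,1,2,3,4,5}.
Union: {0,1,2,3,4,5}.
After b: {0,1,2,3,4,5}.
δ(0,a) = {2,3,4,5}; δ(1,a) = {1}; δ(2,a) = {3,4}; δ(3,a) = {1,2,3}; δ(4,a) = {1,4}; δ(5,a) = {1,3,4,5}.
Union: {1,2,3,4,5}.
After a: {1,2,3,4,5}.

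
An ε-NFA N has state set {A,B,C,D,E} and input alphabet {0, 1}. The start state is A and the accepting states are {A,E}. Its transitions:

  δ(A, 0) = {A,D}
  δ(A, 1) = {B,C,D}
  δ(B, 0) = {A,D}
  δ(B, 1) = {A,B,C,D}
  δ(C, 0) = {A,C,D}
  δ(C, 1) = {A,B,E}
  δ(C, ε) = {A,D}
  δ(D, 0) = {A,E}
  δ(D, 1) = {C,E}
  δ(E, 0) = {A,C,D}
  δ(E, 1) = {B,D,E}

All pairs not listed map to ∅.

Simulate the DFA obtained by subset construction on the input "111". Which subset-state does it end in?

{A,B,C,D,E}

Start: {A}.
δ(A,1) = {B,C,D}.
Union: {B,C,D}.
ε-closure gives {A,B,C,D}.
After 1: {A,B,C,D}.
δ(A,1) = {B,C,D}; δ(B,1) = {A,B,C,D}; δ(C,1) = {A,B,E}; δ(D,1) = {C,E}.
Union: {A,B,C,D,E}.
After 1: {A,B,C,D,E}.
δ(A,1) = {B,C,D}; δ(B,1) = {A,B,C,D}; δ(C,1) = {A,B,E}; δ(D,1) = {C,E}; δ(E,1) = {B,D,E}.
Union: {A,B,C,D,E}.
After 1: {A,B,C,D,E}.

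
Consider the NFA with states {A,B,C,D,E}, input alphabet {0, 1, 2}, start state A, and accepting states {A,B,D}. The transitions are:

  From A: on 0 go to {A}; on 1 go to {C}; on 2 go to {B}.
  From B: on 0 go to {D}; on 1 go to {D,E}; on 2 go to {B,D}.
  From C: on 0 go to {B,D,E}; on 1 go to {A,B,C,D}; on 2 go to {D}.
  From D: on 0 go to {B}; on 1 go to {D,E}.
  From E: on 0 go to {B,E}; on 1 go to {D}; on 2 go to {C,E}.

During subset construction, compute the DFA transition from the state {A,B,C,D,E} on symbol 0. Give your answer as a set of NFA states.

{A,B,D,E}

δ(A,0) = {A}; δ(B,0) = {D}; δ(C,0) = {B,D,E}; δ(D,0) = {B}; δ(E,0) = {B,E}.
Union: {A,B,D,E}.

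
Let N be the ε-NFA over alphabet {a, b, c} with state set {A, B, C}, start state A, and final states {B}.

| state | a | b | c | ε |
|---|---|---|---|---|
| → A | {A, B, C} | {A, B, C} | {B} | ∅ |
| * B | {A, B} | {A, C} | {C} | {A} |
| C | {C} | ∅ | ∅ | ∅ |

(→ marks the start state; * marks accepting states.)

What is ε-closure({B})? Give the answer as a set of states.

{A, B}

Begin with {B}.
B →ε {A}; add A.
ε-closure = {A, B}.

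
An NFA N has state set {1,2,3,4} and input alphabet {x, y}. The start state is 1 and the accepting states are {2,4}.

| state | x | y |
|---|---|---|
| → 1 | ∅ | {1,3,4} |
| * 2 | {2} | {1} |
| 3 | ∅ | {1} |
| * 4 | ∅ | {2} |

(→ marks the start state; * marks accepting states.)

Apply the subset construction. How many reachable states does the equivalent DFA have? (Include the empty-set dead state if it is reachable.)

Start state of the DFA: {1}.
{1} --x--> ∅  [new]
{1} --y--> {1,3,4}  [new]
∅ --x--> ∅  [seen]
∅ --y--> ∅  [seen]
{1,3,4} --x--> ∅  [seen]
{1,3,4} --y--> {1,2,3,4}  [new]
{1,2,3,4} --x--> {2}  [new]
{1,2,3,4} --y--> {1,2,3,4}  [seen]
{2} --x--> {2}  [seen]
{2} --y--> {1}  [seen]
Reachable DFA states: {1}, ∅, {1,3,4}, {1,2,3,4}, {2}.

5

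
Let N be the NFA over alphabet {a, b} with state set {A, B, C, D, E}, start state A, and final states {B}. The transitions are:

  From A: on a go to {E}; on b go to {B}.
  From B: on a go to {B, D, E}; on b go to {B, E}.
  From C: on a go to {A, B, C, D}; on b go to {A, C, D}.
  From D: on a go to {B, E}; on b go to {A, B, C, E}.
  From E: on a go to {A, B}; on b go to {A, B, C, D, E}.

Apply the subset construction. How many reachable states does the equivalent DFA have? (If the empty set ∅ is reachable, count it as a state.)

Start state of the DFA: {A}.
{A} --a--> {E}  [new]
{A} --b--> {B}  [new]
{E} --a--> {A, B}  [new]
{E} --b--> {A, B, C, D, E}  [new]
{B} --a--> {B, D, E}  [new]
{B} --b--> {B, E}  [new]
{A, B} --a--> {B, D, E}  [seen]
{A, B} --b--> {B, E}  [seen]
{A, B, C, D, E} --a--> {A, B, C, D, E}  [seen]
{A, B, C, D, E} --b--> {A, B, C, D, E}  [seen]
{B, D, E} --a--> {A, B, D, E}  [new]
{B, D, E} --b--> {A, B, C, D, E}  [seen]
{B, E} --a--> {A, B, D, E}  [seen]
{B, E} --b--> {A, B, C, D, E}  [seen]
{A, B, D, E} --a--> {A, B, D, E}  [seen]
{A, B, D, E} --b--> {A, B, C, D, E}  [seen]
Reachable DFA states: {A}, {E}, {B}, {A, B}, {A, B, C, D, E}, {B, D, E}, {B, E}, {A, B, D, E}.

8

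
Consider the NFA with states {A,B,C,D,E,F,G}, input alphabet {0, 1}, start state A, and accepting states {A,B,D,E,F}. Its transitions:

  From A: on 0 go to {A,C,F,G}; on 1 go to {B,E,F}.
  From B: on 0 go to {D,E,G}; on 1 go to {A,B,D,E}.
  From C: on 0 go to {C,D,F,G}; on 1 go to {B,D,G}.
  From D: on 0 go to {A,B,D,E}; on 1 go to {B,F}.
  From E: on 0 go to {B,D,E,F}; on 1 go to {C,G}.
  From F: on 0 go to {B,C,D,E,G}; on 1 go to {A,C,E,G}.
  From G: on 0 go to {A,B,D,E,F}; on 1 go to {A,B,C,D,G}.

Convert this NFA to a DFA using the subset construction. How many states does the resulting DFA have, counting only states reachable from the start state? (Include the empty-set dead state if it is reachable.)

6

Start state of the DFA: {A}.
{A} --0--> {A,C,F,G}  [new]
{A} --1--> {B,E,F}  [new]
{A,C,F,G} --0--> {A,B,C,D,E,F,G}  [new]
{A,C,F,G} --1--> {A,B,C,D,E,F,G}  [seen]
{B,E,F} --0--> {B,C,D,E,F,G}  [new]
{B,E,F} --1--> {A,B,C,D,E,G}  [new]
{A,B,C,D,E,F,G} --0--> {A,B,C,D,E,F,G}  [seen]
{A,B,C,D,E,F,G} --1--> {A,B,C,D,E,F,G}  [seen]
{B,C,D,E,F,G} --0--> {A,B,C,D,E,F,G}  [seen]
{B,C,D,E,F,G} --1--> {A,B,C,D,E,F,G}  [seen]
{A,B,C,D,E,G} --0--> {A,B,C,D,E,F,G}  [seen]
{A,B,C,D,E,G} --1--> {A,B,C,D,E,F,G}  [seen]
Reachable DFA states: {A}, {A,C,F,G}, {B,E,F}, {A,B,C,D,E,F,G}, {B,C,D,E,F,G}, {A,B,C,D,E,G}.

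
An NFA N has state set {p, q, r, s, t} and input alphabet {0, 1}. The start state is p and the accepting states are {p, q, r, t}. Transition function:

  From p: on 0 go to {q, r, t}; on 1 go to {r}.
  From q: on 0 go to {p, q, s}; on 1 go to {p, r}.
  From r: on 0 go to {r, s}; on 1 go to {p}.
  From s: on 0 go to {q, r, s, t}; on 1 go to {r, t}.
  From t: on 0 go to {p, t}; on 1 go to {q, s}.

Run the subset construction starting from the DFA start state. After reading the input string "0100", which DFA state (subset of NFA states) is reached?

Start: {p}.
δ(p,0) = {q, r, t}.
Union: {q, r, t}.
After 0: {q, r, t}.
δ(q,1) = {p, r}; δ(r,1) = {p}; δ(t,1) = {q, s}.
Union: {p, q, r, s}.
After 1: {p, q, r, s}.
δ(p,0) = {q, r, t}; δ(q,0) = {p, q, s}; δ(r,0) = {r, s}; δ(s,0) = {q, r, s, t}.
Union: {p, q, r, s, t}.
After 0: {p, q, r, s, t}.
δ(p,0) = {q, r, t}; δ(q,0) = {p, q, s}; δ(r,0) = {r, s}; δ(s,0) = {q, r, s, t}; δ(t,0) = {p, t}.
Union: {p, q, r, s, t}.
After 0: {p, q, r, s, t}.

{p, q, r, s, t}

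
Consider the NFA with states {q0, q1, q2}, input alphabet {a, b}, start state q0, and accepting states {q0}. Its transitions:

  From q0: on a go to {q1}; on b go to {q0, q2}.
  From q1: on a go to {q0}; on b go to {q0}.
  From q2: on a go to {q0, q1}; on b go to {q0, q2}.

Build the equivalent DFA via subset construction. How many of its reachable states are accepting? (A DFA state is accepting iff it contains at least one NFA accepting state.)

3

Start state of the DFA: {q0}.
{q0} --a--> {q1}  [new]
{q0} --b--> {q0, q2}  [new]
{q1} --a--> {q0}  [seen]
{q1} --b--> {q0}  [seen]
{q0, q2} --a--> {q0, q1}  [new]
{q0, q2} --b--> {q0, q2}  [seen]
{q0, q1} --a--> {q0, q1}  [seen]
{q0, q1} --b--> {q0, q2}  [seen]
Reachable DFA states: {q0}, {q1}, {q0, q2}, {q0, q1}.
Accepting DFA states (contain an NFA accepting state): {q0}, {q0, q2}, {q0, q1}.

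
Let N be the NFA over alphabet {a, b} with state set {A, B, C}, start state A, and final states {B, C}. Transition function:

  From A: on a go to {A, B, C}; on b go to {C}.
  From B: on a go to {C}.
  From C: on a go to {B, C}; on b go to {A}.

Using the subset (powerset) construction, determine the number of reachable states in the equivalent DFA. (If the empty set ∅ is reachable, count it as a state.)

Start state of the DFA: {A}.
{A} --a--> {A, B, C}  [new]
{A} --b--> {C}  [new]
{A, B, C} --a--> {A, B, C}  [seen]
{A, B, C} --b--> {A, C}  [new]
{C} --a--> {B, C}  [new]
{C} --b--> {A}  [seen]
{A, C} --a--> {A, B, C}  [seen]
{A, C} --b--> {A, C}  [seen]
{B, C} --a--> {B, C}  [seen]
{B, C} --b--> {A}  [seen]
Reachable DFA states: {A}, {A, B, C}, {C}, {A, C}, {B, C}.

5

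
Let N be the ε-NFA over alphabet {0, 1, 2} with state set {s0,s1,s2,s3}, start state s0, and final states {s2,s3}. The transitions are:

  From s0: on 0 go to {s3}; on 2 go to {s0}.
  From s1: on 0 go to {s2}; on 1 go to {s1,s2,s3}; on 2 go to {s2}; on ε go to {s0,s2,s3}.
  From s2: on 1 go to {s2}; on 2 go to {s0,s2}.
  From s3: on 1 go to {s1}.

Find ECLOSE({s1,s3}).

Begin with {s1,s3}.
s1 →ε {s0,s2,s3}; add s0, s2.
ε-closure = {s0,s1,s2,s3}.

{s0,s1,s2,s3}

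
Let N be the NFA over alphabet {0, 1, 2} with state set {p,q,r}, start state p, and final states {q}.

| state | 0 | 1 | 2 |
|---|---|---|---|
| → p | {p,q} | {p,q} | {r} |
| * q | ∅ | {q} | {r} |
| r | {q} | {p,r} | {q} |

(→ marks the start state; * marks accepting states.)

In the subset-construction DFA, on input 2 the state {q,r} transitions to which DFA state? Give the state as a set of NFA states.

{q,r}

δ(q,2) = {r}; δ(r,2) = {q}.
Union: {q,r}.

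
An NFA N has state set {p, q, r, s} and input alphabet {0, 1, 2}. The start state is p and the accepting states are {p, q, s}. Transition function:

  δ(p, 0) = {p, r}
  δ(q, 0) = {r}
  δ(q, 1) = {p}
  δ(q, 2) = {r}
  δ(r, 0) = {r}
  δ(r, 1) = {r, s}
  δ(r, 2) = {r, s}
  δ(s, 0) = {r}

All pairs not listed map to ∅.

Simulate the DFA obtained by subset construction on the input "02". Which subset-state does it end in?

Start: {p}.
δ(p,0) = {p, r}.
Union: {p, r}.
After 0: {p, r}.
δ(p,2) = ∅; δ(r,2) = {r, s}.
Union: {r, s}.
After 2: {r, s}.

{r, s}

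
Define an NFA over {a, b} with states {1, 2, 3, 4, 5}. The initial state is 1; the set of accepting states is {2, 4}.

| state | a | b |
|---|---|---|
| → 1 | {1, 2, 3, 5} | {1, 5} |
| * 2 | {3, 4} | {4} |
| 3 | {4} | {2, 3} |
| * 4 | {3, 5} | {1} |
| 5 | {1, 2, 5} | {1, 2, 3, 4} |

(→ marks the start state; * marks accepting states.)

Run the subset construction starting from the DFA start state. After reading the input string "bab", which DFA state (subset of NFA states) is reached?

Start: {1}.
δ(1,b) = {1, 5}.
Union: {1, 5}.
After b: {1, 5}.
δ(1,a) = {1, 2, 3, 5}; δ(5,a) = {1, 2, 5}.
Union: {1, 2, 3, 5}.
After a: {1, 2, 3, 5}.
δ(1,b) = {1, 5}; δ(2,b) = {4}; δ(3,b) = {2, 3}; δ(5,b) = {1, 2, 3, 4}.
Union: {1, 2, 3, 4, 5}.
After b: {1, 2, 3, 4, 5}.

{1, 2, 3, 4, 5}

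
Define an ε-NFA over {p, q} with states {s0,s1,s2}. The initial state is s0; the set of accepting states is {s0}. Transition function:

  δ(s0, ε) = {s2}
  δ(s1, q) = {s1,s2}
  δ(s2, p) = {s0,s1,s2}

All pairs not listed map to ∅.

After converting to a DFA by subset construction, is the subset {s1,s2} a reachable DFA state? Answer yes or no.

yes

Start state of the DFA: {s0,s2} (ε-closure of the NFA start).
{s0,s2} --p--> {s0,s1,s2}  [new]
{s0,s2} --q--> ∅  [new]
{s0,s1,s2} --p--> {s0,s1,s2}  [seen]
{s0,s1,s2} --q--> {s1,s2}  [new]
∅ --p--> ∅  [seen]
∅ --q--> ∅  [seen]
{s1,s2} --p--> {s0,s1,s2}  [seen]
{s1,s2} --q--> {s1,s2}  [seen]
Reachable DFA states: {s0,s2}, {s0,s1,s2}, ∅, {s1,s2}.
{s1,s2} is among them.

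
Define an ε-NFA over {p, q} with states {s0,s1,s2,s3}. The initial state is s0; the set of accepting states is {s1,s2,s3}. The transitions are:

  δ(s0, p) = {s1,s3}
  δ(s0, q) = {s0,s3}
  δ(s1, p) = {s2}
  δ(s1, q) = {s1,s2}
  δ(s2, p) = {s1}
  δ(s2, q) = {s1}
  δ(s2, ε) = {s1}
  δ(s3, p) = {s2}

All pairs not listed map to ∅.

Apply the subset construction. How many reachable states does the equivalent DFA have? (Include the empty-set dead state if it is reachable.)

5

Start state of the DFA: {s0} (ε-closure of the NFA start).
{s0} --p--> {s1,s3}  [new]
{s0} --q--> {s0,s3}  [new]
{s1,s3} --p--> {s1,s2}  [new]
{s1,s3} --q--> {s1,s2}  [seen]
{s0,s3} --p--> {s1,s2,s3}  [new]
{s0,s3} --q--> {s0,s3}  [seen]
{s1,s2} --p--> {s1,s2}  [seen]
{s1,s2} --q--> {s1,s2}  [seen]
{s1,s2,s3} --p--> {s1,s2}  [seen]
{s1,s2,s3} --q--> {s1,s2}  [seen]
Reachable DFA states: {s0}, {s1,s3}, {s0,s3}, {s1,s2}, {s1,s2,s3}.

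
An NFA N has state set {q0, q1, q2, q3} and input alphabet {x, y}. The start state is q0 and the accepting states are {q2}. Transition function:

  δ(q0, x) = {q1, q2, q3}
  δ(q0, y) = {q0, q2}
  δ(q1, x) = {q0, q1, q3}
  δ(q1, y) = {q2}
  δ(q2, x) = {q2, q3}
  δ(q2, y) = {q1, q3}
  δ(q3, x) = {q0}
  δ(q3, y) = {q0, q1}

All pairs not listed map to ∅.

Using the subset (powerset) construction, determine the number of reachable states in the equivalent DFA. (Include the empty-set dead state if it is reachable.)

4

Start state of the DFA: {q0}.
{q0} --x--> {q1, q2, q3}  [new]
{q0} --y--> {q0, q2}  [new]
{q1, q2, q3} --x--> {q0, q1, q2, q3}  [new]
{q1, q2, q3} --y--> {q0, q1, q2, q3}  [seen]
{q0, q2} --x--> {q1, q2, q3}  [seen]
{q0, q2} --y--> {q0, q1, q2, q3}  [seen]
{q0, q1, q2, q3} --x--> {q0, q1, q2, q3}  [seen]
{q0, q1, q2, q3} --y--> {q0, q1, q2, q3}  [seen]
Reachable DFA states: {q0}, {q1, q2, q3}, {q0, q2}, {q0, q1, q2, q3}.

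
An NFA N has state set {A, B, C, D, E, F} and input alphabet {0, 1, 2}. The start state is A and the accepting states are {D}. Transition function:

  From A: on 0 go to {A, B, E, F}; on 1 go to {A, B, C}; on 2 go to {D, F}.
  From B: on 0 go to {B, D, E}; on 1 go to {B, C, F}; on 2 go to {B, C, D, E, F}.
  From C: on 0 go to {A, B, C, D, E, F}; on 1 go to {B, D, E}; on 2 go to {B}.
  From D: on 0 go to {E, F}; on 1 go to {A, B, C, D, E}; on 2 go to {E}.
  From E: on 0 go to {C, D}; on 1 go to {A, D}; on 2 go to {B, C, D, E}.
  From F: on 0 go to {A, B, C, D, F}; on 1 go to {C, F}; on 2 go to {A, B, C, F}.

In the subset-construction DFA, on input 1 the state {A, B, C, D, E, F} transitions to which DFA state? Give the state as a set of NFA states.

δ(A,1) = {A, B, C}; δ(B,1) = {B, C, F}; δ(C,1) = {B, D, E}; δ(D,1) = {A, B, C, D, E}; δ(E,1) = {A, D}; δ(F,1) = {C, F}.
Union: {A, B, C, D, E, F}.

{A, B, C, D, E, F}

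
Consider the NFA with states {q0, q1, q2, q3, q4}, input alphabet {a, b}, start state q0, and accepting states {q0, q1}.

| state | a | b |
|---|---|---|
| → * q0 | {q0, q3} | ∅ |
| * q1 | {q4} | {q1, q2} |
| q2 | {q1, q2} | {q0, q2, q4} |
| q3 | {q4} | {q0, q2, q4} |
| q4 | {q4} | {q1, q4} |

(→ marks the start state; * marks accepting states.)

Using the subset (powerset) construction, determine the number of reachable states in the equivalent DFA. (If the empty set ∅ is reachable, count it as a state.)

Start state of the DFA: {q0}.
{q0} --a--> {q0, q3}  [new]
{q0} --b--> ∅  [new]
{q0, q3} --a--> {q0, q3, q4}  [new]
{q0, q3} --b--> {q0, q2, q4}  [new]
∅ --a--> ∅  [seen]
∅ --b--> ∅  [seen]
{q0, q3, q4} --a--> {q0, q3, q4}  [seen]
{q0, q3, q4} --b--> {q0, q1, q2, q4}  [new]
{q0, q2, q4} --a--> {q0, q1, q2, q3, q4}  [new]
{q0, q2, q4} --b--> {q0, q1, q2, q4}  [seen]
{q0, q1, q2, q4} --a--> {q0, q1, q2, q3, q4}  [seen]
{q0, q1, q2, q4} --b--> {q0, q1, q2, q4}  [seen]
{q0, q1, q2, q3, q4} --a--> {q0, q1, q2, q3, q4}  [seen]
{q0, q1, q2, q3, q4} --b--> {q0, q1, q2, q4}  [seen]
Reachable DFA states: {q0}, {q0, q3}, ∅, {q0, q3, q4}, {q0, q2, q4}, {q0, q1, q2, q4}, {q0, q1, q2, q3, q4}.

7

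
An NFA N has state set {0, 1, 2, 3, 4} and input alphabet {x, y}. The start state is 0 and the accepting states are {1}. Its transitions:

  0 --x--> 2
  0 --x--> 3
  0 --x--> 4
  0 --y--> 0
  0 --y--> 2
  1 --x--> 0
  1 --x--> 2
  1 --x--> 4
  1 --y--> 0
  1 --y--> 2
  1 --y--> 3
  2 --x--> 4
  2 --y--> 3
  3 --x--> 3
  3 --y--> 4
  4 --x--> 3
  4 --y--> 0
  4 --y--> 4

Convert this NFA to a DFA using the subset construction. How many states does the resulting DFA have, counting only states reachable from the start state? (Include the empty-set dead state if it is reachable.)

11

Start state of the DFA: {0}.
{0} --x--> {2, 3, 4}  [new]
{0} --y--> {0, 2}  [new]
{2, 3, 4} --x--> {3, 4}  [new]
{2, 3, 4} --y--> {0, 3, 4}  [new]
{0, 2} --x--> {2, 3, 4}  [seen]
{0, 2} --y--> {0, 2, 3}  [new]
{3, 4} --x--> {3}  [new]
{3, 4} --y--> {0, 4}  [new]
{0, 3, 4} --x--> {2, 3, 4}  [seen]
{0, 3, 4} --y--> {0, 2, 4}  [new]
{0, 2, 3} --x--> {2, 3, 4}  [seen]
{0, 2, 3} --y--> {0, 2, 3, 4}  [new]
{3} --x--> {3}  [seen]
{3} --y--> {4}  [new]
{0, 4} --x--> {2, 3, 4}  [seen]
{0, 4} --y--> {0, 2, 4}  [seen]
{0, 2, 4} --x--> {2, 3, 4}  [seen]
{0, 2, 4} --y--> {0, 2, 3, 4}  [seen]
{0, 2, 3, 4} --x--> {2, 3, 4}  [seen]
{0, 2, 3, 4} --y--> {0, 2, 3, 4}  [seen]
{4} --x--> {3}  [seen]
{4} --y--> {0, 4}  [seen]
Reachable DFA states: {0}, {2, 3, 4}, {0, 2}, {3, 4}, {0, 3, 4}, {0, 2, 3}, {3}, {0, 4}, {0, 2, 4}, {0, 2, 3, 4}, {4}.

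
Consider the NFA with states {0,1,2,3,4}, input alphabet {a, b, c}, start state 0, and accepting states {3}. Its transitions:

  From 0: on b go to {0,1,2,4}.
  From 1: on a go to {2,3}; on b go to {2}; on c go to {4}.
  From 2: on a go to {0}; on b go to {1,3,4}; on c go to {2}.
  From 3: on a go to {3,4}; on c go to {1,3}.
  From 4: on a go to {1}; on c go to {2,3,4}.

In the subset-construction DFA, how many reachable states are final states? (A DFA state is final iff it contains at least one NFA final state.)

Start state of the DFA: {0}.
{0} --a--> ∅  [new]
{0} --b--> {0,1,2,4}  [new]
{0} --c--> ∅  [seen]
∅ --a--> ∅  [seen]
∅ --b--> ∅  [seen]
∅ --c--> ∅  [seen]
{0,1,2,4} --a--> {0,1,2,3}  [new]
{0,1,2,4} --b--> {0,1,2,3,4}  [new]
{0,1,2,4} --c--> {2,3,4}  [new]
{0,1,2,3} --a--> {0,2,3,4}  [new]
{0,1,2,3} --b--> {0,1,2,3,4}  [seen]
{0,1,2,3} --c--> {1,2,3,4}  [new]
{0,1,2,3,4} --a--> {0,1,2,3,4}  [seen]
{0,1,2,3,4} --b--> {0,1,2,3,4}  [seen]
{0,1,2,3,4} --c--> {1,2,3,4}  [seen]
{2,3,4} --a--> {0,1,3,4}  [new]
{2,3,4} --b--> {1,3,4}  [new]
{2,3,4} --c--> {1,2,3,4}  [seen]
{0,2,3,4} --a--> {0,1,3,4}  [seen]
{0,2,3,4} --b--> {0,1,2,3,4}  [seen]
{0,2,3,4} --c--> {1,2,3,4}  [seen]
{1,2,3,4} --a--> {0,1,2,3,4}  [seen]
{1,2,3,4} --b--> {1,2,3,4}  [seen]
{1,2,3,4} --c--> {1,2,3,4}  [seen]
{0,1,3,4} --a--> {1,2,3,4}  [seen]
{0,1,3,4} --b--> {0,1,2,4}  [seen]
{0,1,3,4} --c--> {1,2,3,4}  [seen]
{1,3,4} --a--> {1,2,3,4}  [seen]
{1,3,4} --b--> {2}  [new]
{1,3,4} --c--> {1,2,3,4}  [seen]
{2} --a--> {0}  [seen]
{2} --b--> {1,3,4}  [seen]
{2} --c--> {2}  [seen]
Reachable DFA states: {0}, ∅, {0,1,2,4}, {0,1,2,3}, {0,1,2,3,4}, {2,3,4}, {0,2,3,4}, {1,2,3,4}, {0,1,3,4}, {1,3,4}, {2}.
Accepting DFA states (contain an NFA accepting state): {0,1,2,3}, {0,1,2,3,4}, {2,3,4}, {0,2,3,4}, {1,2,3,4}, {0,1,3,4}, {1,3,4}.

7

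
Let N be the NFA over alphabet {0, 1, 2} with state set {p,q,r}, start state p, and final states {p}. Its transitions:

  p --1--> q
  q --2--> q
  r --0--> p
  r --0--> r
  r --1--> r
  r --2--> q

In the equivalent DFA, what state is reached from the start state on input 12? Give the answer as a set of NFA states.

{q}

Start: {p}.
δ(p,1) = {q}.
Union: {q}.
After 1: {q}.
δ(q,2) = {q}.
Union: {q}.
After 2: {q}.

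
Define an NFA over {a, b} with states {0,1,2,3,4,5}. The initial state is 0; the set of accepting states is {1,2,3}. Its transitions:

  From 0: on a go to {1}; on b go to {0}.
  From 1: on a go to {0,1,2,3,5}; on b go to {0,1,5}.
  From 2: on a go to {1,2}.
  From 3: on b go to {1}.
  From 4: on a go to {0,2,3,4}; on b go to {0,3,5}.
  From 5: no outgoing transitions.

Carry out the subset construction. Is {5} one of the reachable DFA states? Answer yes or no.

no

Start state of the DFA: {0}.
{0} --a--> {1}  [new]
{0} --b--> {0}  [seen]
{1} --a--> {0,1,2,3,5}  [new]
{1} --b--> {0,1,5}  [new]
{0,1,2,3,5} --a--> {0,1,2,3,5}  [seen]
{0,1,2,3,5} --b--> {0,1,5}  [seen]
{0,1,5} --a--> {0,1,2,3,5}  [seen]
{0,1,5} --b--> {0,1,5}  [seen]
Reachable DFA states: {0}, {1}, {0,1,2,3,5}, {0,1,5}.
{5} is not among them.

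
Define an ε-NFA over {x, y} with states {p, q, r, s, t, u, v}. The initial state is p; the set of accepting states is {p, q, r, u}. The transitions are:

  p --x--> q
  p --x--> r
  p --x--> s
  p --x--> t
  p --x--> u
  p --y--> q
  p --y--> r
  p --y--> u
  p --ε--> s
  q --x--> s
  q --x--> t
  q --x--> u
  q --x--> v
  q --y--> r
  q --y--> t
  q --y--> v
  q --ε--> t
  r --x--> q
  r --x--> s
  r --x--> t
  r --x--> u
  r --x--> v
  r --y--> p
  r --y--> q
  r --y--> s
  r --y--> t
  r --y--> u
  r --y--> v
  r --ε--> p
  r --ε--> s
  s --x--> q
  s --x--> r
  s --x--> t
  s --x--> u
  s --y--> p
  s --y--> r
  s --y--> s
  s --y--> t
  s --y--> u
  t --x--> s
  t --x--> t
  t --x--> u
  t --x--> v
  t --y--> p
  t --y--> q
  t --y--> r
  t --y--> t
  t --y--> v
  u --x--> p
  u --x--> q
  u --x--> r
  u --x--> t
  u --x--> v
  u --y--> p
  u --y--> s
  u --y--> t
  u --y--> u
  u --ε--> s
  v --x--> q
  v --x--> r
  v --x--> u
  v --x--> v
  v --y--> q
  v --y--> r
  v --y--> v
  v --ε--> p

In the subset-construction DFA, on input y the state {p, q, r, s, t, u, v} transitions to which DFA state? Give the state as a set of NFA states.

{p, q, r, s, t, u, v}

δ(p,y) = {q, r, u}; δ(q,y) = {r, t, v}; δ(r,y) = {p, q, s, t, u, v}; δ(s,y) = {p, r, s, t, u}; δ(t,y) = {p, q, r, t, v}; δ(u,y) = {p, s, t, u}; δ(v,y) = {q, r, v}.
Union: {p, q, r, s, t, u, v}.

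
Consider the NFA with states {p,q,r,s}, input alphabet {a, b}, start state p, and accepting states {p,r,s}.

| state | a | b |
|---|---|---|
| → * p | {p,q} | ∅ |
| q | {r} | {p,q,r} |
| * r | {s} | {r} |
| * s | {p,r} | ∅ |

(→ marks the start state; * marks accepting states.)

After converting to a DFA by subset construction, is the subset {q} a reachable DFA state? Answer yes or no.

no

Start state of the DFA: {p}.
{p} --a--> {p,q}  [new]
{p} --b--> ∅  [new]
{p,q} --a--> {p,q,r}  [new]
{p,q} --b--> {p,q,r}  [seen]
∅ --a--> ∅  [seen]
∅ --b--> ∅  [seen]
{p,q,r} --a--> {p,q,r,s}  [new]
{p,q,r} --b--> {p,q,r}  [seen]
{p,q,r,s} --a--> {p,q,r,s}  [seen]
{p,q,r,s} --b--> {p,q,r}  [seen]
Reachable DFA states: {p}, {p,q}, ∅, {p,q,r}, {p,q,r,s}.
{q} is not among them.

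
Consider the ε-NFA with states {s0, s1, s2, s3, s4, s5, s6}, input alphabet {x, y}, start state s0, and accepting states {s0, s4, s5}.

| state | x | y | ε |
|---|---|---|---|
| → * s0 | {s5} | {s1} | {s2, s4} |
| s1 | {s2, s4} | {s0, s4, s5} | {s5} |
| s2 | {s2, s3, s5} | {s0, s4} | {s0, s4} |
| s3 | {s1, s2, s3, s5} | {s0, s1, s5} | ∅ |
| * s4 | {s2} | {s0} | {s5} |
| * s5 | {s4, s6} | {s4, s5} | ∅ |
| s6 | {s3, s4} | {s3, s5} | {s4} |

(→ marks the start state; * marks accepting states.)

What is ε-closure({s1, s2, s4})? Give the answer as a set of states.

{s0, s1, s2, s4, s5}

Begin with {s1, s2, s4}.
s1 →ε {s5}; add s5.
s2 →ε {s0, s4}; add s0.
ε-closure = {s0, s1, s2, s4, s5}.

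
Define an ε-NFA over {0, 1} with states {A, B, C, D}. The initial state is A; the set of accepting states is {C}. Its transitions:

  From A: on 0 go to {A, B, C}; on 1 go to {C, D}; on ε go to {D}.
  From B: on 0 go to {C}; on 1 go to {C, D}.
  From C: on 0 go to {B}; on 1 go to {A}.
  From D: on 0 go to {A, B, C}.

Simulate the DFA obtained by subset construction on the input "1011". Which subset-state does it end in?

{A, C, D}

Start: {A, D}.
δ(A,1) = {C, D}; δ(D,1) = ∅.
Union: {C, D}.
After 1: {C, D}.
δ(C,0) = {B}; δ(D,0) = {A, B, C}.
Union: {A, B, C}.
ε-closure gives {A, B, C, D}.
After 0: {A, B, C, D}.
δ(A,1) = {C, D}; δ(B,1) = {C, D}; δ(C,1) = {A}; δ(D,1) = ∅.
Union: {A, C, D}.
After 1: {A, C, D}.
δ(A,1) = {C, D}; δ(C,1) = {A}; δ(D,1) = ∅.
Union: {A, C, D}.
After 1: {A, C, D}.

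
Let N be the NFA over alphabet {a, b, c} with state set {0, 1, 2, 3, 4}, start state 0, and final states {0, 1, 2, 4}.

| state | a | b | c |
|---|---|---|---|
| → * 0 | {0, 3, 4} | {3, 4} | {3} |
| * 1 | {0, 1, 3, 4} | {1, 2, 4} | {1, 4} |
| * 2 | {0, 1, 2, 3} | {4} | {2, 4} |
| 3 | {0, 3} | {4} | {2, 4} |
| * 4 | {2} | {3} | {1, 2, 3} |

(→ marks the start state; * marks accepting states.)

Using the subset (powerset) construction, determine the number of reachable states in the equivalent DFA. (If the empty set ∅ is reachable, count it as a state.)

16

Start state of the DFA: {0}.
{0} --a--> {0, 3, 4}  [new]
{0} --b--> {3, 4}  [new]
{0} --c--> {3}  [new]
{0, 3, 4} --a--> {0, 2, 3, 4}  [new]
{0, 3, 4} --b--> {3, 4}  [seen]
{0, 3, 4} --c--> {1, 2, 3, 4}  [new]
{3, 4} --a--> {0, 2, 3}  [new]
{3, 4} --b--> {3, 4}  [seen]
{3, 4} --c--> {1, 2, 3, 4}  [seen]
{3} --a--> {0, 3}  [new]
{3} --b--> {4}  [new]
{3} --c--> {2, 4}  [new]
{0, 2, 3, 4} --a--> {0, 1, 2, 3, 4}  [new]
{0, 2, 3, 4} --b--> {3, 4}  [seen]
{0, 2, 3, 4} --c--> {1, 2, 3, 4}  [seen]
{1, 2, 3, 4} --a--> {0, 1, 2, 3, 4}  [seen]
{1, 2, 3, 4} --b--> {1, 2, 3, 4}  [seen]
{1, 2, 3, 4} --c--> {1, 2, 3, 4}  [seen]
{0, 2, 3} --a--> {0, 1, 2, 3, 4}  [seen]
{0, 2, 3} --b--> {3, 4}  [seen]
{0, 2, 3} --c--> {2, 3, 4}  [new]
{0, 3} --a--> {0, 3, 4}  [seen]
{0, 3} --b--> {3, 4}  [seen]
{0, 3} --c--> {2, 3, 4}  [seen]
{4} --a--> {2}  [new]
{4} --b--> {3}  [seen]
{4} --c--> {1, 2, 3}  [new]
{2, 4} --a--> {0, 1, 2, 3}  [new]
{2, 4} --b--> {3, 4}  [seen]
{2, 4} --c--> {1, 2, 3, 4}  [seen]
{0, 1, 2, 3, 4} --a--> {0, 1, 2, 3, 4}  [seen]
{0, 1, 2, 3, 4} --b--> {1, 2, 3, 4}  [seen]
{0, 1, 2, 3, 4} --c--> {1, 2, 3, 4}  [seen]
{2, 3, 4} --a--> {0, 1, 2, 3}  [seen]
{2, 3, 4} --b--> {3, 4}  [seen]
{2, 3, 4} --c--> {1, 2, 3, 4}  [seen]
{2} --a--> {0, 1, 2, 3}  [seen]
{2} --b--> {4}  [seen]
{2} --c--> {2, 4}  [seen]
{1, 2, 3} --a--> {0, 1, 2, 3, 4}  [seen]
{1, 2, 3} --b--> {1, 2, 4}  [new]
{1, 2, 3} --c--> {1, 2, 4}  [seen]
{0, 1, 2, 3} --a--> {0, 1, 2, 3, 4}  [seen]
{0, 1, 2, 3} --b--> {1, 2, 3, 4}  [seen]
{0, 1, 2, 3} --c--> {1, 2, 3, 4}  [seen]
{1, 2, 4} --a--> {0, 1, 2, 3, 4}  [seen]
{1, 2, 4} --b--> {1, 2, 3, 4}  [seen]
{1, 2, 4} --c--> {1, 2, 3, 4}  [seen]
Reachable DFA states: {0}, {0, 3, 4}, {3, 4}, {3}, {0, 2, 3, 4}, {1, 2, 3, 4}, {0, 2, 3}, {0, 3}, {4}, {2, 4}, {0, 1, 2, 3, 4}, {2, 3, 4}, {2}, {1, 2, 3}, {0, 1, 2, 3}, {1, 2, 4}.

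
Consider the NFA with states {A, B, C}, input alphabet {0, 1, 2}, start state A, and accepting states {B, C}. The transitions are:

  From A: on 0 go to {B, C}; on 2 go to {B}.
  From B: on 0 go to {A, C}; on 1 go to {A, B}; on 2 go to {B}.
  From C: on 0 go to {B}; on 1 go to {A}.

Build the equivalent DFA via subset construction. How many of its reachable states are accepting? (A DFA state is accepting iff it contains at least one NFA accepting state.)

Start state of the DFA: {A}.
{A} --0--> {B, C}  [new]
{A} --1--> ∅  [new]
{A} --2--> {B}  [new]
{B, C} --0--> {A, B, C}  [new]
{B, C} --1--> {A, B}  [new]
{B, C} --2--> {B}  [seen]
∅ --0--> ∅  [seen]
∅ --1--> ∅  [seen]
∅ --2--> ∅  [seen]
{B} --0--> {A, C}  [new]
{B} --1--> {A, B}  [seen]
{B} --2--> {B}  [seen]
{A, B, C} --0--> {A, B, C}  [seen]
{A, B, C} --1--> {A, B}  [seen]
{A, B, C} --2--> {B}  [seen]
{A, B} --0--> {A, B, C}  [seen]
{A, B} --1--> {A, B}  [seen]
{A, B} --2--> {B}  [seen]
{A, C} --0--> {B, C}  [seen]
{A, C} --1--> {A}  [seen]
{A, C} --2--> {B}  [seen]
Reachable DFA states: {A}, {B, C}, ∅, {B}, {A, B, C}, {A, B}, {A, C}.
Accepting DFA states (contain an NFA accepting state): {B, C}, {B}, {A, B, C}, {A, B}, {A, C}.

5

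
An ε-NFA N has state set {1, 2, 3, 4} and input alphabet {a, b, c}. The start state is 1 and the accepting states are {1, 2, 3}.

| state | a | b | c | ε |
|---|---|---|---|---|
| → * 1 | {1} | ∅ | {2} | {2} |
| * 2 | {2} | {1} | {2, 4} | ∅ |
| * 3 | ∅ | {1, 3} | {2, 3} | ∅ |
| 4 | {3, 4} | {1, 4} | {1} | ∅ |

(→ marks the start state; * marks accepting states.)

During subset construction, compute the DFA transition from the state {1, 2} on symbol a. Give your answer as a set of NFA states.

{1, 2}

δ(1,a) = {1}; δ(2,a) = {2}.
Union: {1, 2}.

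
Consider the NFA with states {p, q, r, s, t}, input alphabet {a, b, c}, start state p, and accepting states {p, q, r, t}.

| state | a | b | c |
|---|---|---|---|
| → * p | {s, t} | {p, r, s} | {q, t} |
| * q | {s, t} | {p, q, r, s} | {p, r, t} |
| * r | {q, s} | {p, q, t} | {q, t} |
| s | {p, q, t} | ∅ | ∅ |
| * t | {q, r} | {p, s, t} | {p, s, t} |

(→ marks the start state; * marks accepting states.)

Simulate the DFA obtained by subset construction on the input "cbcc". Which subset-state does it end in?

Start: {p}.
δ(p,c) = {q, t}.
Union: {q, t}.
After c: {q, t}.
δ(q,b) = {p, q, r, s}; δ(t,b) = {p, s, t}.
Union: {p, q, r, s, t}.
After b: {p, q, r, s, t}.
δ(p,c) = {q, t}; δ(q,c) = {p, r, t}; δ(r,c) = {q, t}; δ(s,c) = ∅; δ(t,c) = {p, s, t}.
Union: {p, q, r, s, t}.
After c: {p, q, r, s, t}.
δ(p,c) = {q, t}; δ(q,c) = {p, r, t}; δ(r,c) = {q, t}; δ(s,c) = ∅; δ(t,c) = {p, s, t}.
Union: {p, q, r, s, t}.
After c: {p, q, r, s, t}.

{p, q, r, s, t}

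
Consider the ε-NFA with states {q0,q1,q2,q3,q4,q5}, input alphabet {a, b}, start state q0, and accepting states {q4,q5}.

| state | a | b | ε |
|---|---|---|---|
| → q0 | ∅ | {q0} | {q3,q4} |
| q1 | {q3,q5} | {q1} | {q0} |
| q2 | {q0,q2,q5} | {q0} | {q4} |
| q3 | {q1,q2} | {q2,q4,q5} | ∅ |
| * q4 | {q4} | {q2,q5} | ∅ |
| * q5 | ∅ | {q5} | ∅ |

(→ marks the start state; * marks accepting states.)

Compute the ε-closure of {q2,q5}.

Begin with {q2,q5}.
q2 →ε {q4}; add q4.
ε-closure = {q2,q4,q5}.

{q2,q4,q5}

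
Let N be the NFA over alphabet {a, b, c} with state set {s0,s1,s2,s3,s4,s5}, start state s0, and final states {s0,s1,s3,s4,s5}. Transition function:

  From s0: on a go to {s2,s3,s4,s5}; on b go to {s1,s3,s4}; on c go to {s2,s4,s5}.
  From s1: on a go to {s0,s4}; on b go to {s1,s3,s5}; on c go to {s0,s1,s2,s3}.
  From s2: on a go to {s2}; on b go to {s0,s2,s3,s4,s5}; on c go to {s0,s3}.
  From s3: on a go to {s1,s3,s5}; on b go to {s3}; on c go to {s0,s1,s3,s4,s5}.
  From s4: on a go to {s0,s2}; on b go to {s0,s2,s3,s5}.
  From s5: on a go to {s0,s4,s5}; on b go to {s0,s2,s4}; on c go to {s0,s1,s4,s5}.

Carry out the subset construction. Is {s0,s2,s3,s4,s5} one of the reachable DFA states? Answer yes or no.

Start state of the DFA: {s0}.
{s0} --a--> {s2,s3,s4,s5}  [new]
{s0} --b--> {s1,s3,s4}  [new]
{s0} --c--> {s2,s4,s5}  [new]
{s2,s3,s4,s5} --a--> {s0,s1,s2,s3,s4,s5}  [new]
{s2,s3,s4,s5} --b--> {s0,s2,s3,s4,s5}  [new]
{s2,s3,s4,s5} --c--> {s0,s1,s3,s4,s5}  [new]
{s1,s3,s4} --a--> {s0,s1,s2,s3,s4,s5}  [seen]
{s1,s3,s4} --b--> {s0,s1,s2,s3,s5}  [new]
{s1,s3,s4} --c--> {s0,s1,s2,s3,s4,s5}  [seen]
{s2,s4,s5} --a--> {s0,s2,s4,s5}  [new]
{s2,s4,s5} --b--> {s0,s2,s3,s4,s5}  [seen]
{s2,s4,s5} --c--> {s0,s1,s3,s4,s5}  [seen]
{s0,s1,s2,s3,s4,s5} --a--> {s0,s1,s2,s3,s4,s5}  [seen]
{s0,s1,s2,s3,s4,s5} --b--> {s0,s1,s2,s3,s4,s5}  [seen]
{s0,s1,s2,s3,s4,s5} --c--> {s0,s1,s2,s3,s4,s5}  [seen]
{s0,s2,s3,s4,s5} --a--> {s0,s1,s2,s3,s4,s5}  [seen]
{s0,s2,s3,s4,s5} --b--> {s0,s1,s2,s3,s4,s5}  [seen]
{s0,s2,s3,s4,s5} --c--> {s0,s1,s2,s3,s4,s5}  [seen]
{s0,s1,s3,s4,s5} --a--> {s0,s1,s2,s3,s4,s5}  [seen]
{s0,s1,s3,s4,s5} --b--> {s0,s1,s2,s3,s4,s5}  [seen]
{s0,s1,s3,s4,s5} --c--> {s0,s1,s2,s3,s4,s5}  [seen]
{s0,s1,s2,s3,s5} --a--> {s0,s1,s2,s3,s4,s5}  [seen]
{s0,s1,s2,s3,s5} --b--> {s0,s1,s2,s3,s4,s5}  [seen]
{s0,s1,s2,s3,s5} --c--> {s0,s1,s2,s3,s4,s5}  [seen]
{s0,s2,s4,s5} --a--> {s0,s2,s3,s4,s5}  [seen]
{s0,s2,s4,s5} --b--> {s0,s1,s2,s3,s4,s5}  [seen]
{s0,s2,s4,s5} --c--> {s0,s1,s2,s3,s4,s5}  [seen]
Reachable DFA states: {s0}, {s2,s3,s4,s5}, {s1,s3,s4}, {s2,s4,s5}, {s0,s1,s2,s3,s4,s5}, {s0,s2,s3,s4,s5}, {s0,s1,s3,s4,s5}, {s0,s1,s2,s3,s5}, {s0,s2,s4,s5}.
{s0,s2,s3,s4,s5} is among them.

yes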